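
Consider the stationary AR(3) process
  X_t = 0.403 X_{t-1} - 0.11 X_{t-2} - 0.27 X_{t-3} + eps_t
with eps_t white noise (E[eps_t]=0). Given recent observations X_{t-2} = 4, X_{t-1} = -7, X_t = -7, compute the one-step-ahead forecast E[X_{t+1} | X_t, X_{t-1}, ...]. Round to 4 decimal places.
E[X_{t+1} \mid \mathcal F_t] = -3.1310

For an AR(p) model X_t = c + sum_i phi_i X_{t-i} + eps_t, the
one-step-ahead conditional mean is
  E[X_{t+1} | X_t, ...] = c + sum_i phi_i X_{t+1-i}.
Substitute known values:
  E[X_{t+1} | ...] = (0.403) * (-7) + (-0.11) * (-7) + (-0.27) * (4)
                   = -3.1310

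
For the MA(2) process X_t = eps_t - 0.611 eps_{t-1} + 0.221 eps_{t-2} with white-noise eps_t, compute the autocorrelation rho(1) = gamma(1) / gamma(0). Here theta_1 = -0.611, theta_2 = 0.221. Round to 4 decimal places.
\rho(1) = -0.5246

For an MA(q) process with theta_0 = 1, the autocovariance is
  gamma(k) = sigma^2 * sum_{i=0..q-k} theta_i * theta_{i+k},
and rho(k) = gamma(k) / gamma(0). Sigma^2 cancels.
  numerator   = (1)*(-0.611) + (-0.611)*(0.221) = -0.746031.
  denominator = (1)^2 + (-0.611)^2 + (0.221)^2 = 1.422162.
  rho(1) = -0.746031 / 1.422162 = -0.5246.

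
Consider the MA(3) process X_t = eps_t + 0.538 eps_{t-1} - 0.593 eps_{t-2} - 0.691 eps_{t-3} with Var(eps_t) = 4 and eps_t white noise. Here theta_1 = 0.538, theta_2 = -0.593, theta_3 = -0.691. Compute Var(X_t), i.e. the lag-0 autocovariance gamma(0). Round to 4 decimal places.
\gamma(0) = 8.4743

For an MA(q) process X_t = eps_t + sum_i theta_i eps_{t-i} with
Var(eps_t) = sigma^2, the variance is
  gamma(0) = sigma^2 * (1 + sum_i theta_i^2).
  sum_i theta_i^2 = (0.538)^2 + (-0.593)^2 + (-0.691)^2 = 0.289444 + 0.351649 + 0.477481 = 1.118574.
  gamma(0) = 4 * (1 + 1.118574) = 4 * 2.118574 = 8.474296, which rounds to 8.4743.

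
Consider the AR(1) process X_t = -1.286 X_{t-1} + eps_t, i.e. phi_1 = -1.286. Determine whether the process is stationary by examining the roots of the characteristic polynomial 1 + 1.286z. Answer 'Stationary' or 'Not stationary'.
\text{Not stationary}

The AR(p) characteristic polynomial is P(z) = 1 + 1.286z.
Stationarity requires all roots to lie outside the unit circle, i.e. |z| > 1 for every root.
This is linear in z: 1 + (1.286) z = 0  =>  z = -1/(1.286) = -0.777605,  |z| = 0.777605.
Moduli of all roots: 0.7776.
All moduli strictly greater than 1? No.
Verdict: Not stationary.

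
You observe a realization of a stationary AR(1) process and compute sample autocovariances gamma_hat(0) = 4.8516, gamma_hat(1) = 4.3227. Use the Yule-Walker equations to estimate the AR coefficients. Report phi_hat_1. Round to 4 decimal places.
\hat\phi_{1} = 0.8910

The Yule-Walker equations for an AR(p) process read, in matrix form,
  Gamma_p phi = r_p,   with   (Gamma_p)_{ij} = gamma(|i - j|),
                       (r_p)_i = gamma(i),   i,j = 1..p.
Substitute the sample gammas (Toeplitz matrix and right-hand side of size 1):
  Gamma_p = [[4.8516]]
  r_p     = [4.3227]
With p = 1 this is the single equation gamma(0) phi_1 = gamma(1):
  phi_hat_1 = gamma(1) / gamma(0) = 4.3227 / 4.8516 = 0.8910.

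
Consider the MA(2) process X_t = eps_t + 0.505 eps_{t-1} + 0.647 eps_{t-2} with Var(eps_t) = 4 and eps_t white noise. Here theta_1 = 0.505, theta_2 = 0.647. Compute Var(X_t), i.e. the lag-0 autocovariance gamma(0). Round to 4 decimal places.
\gamma(0) = 6.6945

For an MA(q) process X_t = eps_t + sum_i theta_i eps_{t-i} with
Var(eps_t) = sigma^2, the variance is
  gamma(0) = sigma^2 * (1 + sum_i theta_i^2).
  sum_i theta_i^2 = (0.505)^2 + (0.647)^2 = 0.255025 + 0.418609 = 0.673634.
  gamma(0) = 4 * (1 + 0.673634) = 4 * 1.673634 = 6.694536, which rounds to 6.6945.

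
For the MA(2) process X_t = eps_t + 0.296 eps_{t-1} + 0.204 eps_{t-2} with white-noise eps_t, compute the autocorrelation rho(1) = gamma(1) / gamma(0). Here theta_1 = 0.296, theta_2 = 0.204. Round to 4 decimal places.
\rho(1) = 0.3156

For an MA(q) process with theta_0 = 1, the autocovariance is
  gamma(k) = sigma^2 * sum_{i=0..q-k} theta_i * theta_{i+k},
and rho(k) = gamma(k) / gamma(0). Sigma^2 cancels.
  numerator   = (1)*(0.296) + (0.296)*(0.204) = 0.356384.
  denominator = (1)^2 + (0.296)^2 + (0.204)^2 = 1.129232.
  rho(1) = 0.356384 / 1.129232 = 0.3156.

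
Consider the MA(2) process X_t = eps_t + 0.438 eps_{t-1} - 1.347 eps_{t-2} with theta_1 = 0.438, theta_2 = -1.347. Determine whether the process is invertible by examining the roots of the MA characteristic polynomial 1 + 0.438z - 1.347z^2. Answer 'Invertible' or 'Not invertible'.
\text{Not invertible}

The MA(q) characteristic polynomial is P(z) = 1 + 0.438z - 1.347z^2.
Invertibility requires all roots to lie outside the unit circle, i.e. |z| > 1 for every root.
Set 1 + (0.438) z + (-1.347) z^2 = 0, i.e. a z^2 + b z + c = 0 with a = -1.347, b = 0.438, c = 1.
Discriminant D = b^2 - 4ac = (0.438)^2 - 4*(-1.347)*1 = 0.191844 - (-5.388) = 5.579844.
D >= 0, so the roots are real: z = (-b +/- sqrt(D)) / (2a) = (-0.438 +/- 2.362169) / (-2.694).
  z_1 = (-0.438 + 2.362169) / (-2.694) = -0.7142,   |z_1| = 0.7142.
  z_2 = (-0.438 - 2.362169) / (-2.694) = 1.0394,   |z_2| = 1.0394.
Moduli of all roots: 0.7142, 1.0394.
All moduli strictly greater than 1? No.
Verdict: Not invertible.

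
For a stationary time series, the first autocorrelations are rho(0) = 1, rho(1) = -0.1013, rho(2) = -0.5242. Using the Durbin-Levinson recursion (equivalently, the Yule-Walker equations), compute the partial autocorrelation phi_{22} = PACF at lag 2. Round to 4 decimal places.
\phi_{22} = -0.5400

The PACF at lag k is phi_{kk}, the last component of the solution
to the Yule-Walker system G_k phi = r_k where
  (G_k)_{ij} = rho(|i - j|), (r_k)_i = rho(i), i,j = 1..k.
Equivalently, Durbin-Levinson gives phi_{kk} iteratively:
  phi_{11} = rho(1)
  phi_{kk} = [rho(k) - sum_{j=1..k-1} phi_{k-1,j} rho(k-j)]
            / [1 - sum_{j=1..k-1} phi_{k-1,j} rho(j)],
  phi_{k,j} = phi_{k-1,j} - phi_{kk} phi_{k-1,k-j},  j = 1..k-1.
Step k = 1:
  phi_11 = rho(1) = -0.1013.
Step k = 2:
  phi_22 = [rho(2) - phi_11 rho(1)] / [1 - phi_11 rho(1)] = [-0.5242 - (-0.1013)(-0.1013)] / [1 - (-0.1013)(-0.1013)]
         = -0.53446169 / 0.98973831 = -0.54.
Therefore phi_{22} = -0.5400.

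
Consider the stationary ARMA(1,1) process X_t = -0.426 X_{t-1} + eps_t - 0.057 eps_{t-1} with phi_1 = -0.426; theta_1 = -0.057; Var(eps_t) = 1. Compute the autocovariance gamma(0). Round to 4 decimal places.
\gamma(0) = 1.2850

Multiply the model equation by X_{t-k} and take expectations. With theta_0 = psi_0 = 1 and psi_j the MA(infinity) weights, this gives
  gamma(k) - sum_i phi_i gamma(k-i) = c_k,
  c_k = sigma^2 * sum_{j=k..q} theta_j psi_{j-k}   (c_k = 0 for k > q),
using gamma(-m) = gamma(m).
psi-weights needed (psi_j = theta_j + sum_i phi_i psi_{j-i}):
  psi_1 = theta_1 + phi_1 = -0.057 + (-0.426) = -0.483
Right-hand sides:
  c_0 = sigma^2 (1 + theta_1 psi_1) = 1 * (1 + (-0.057)(-0.483)) = 1 * 1.027531 = 1.027531
  c_1 = sigma^2 theta_1 = 1 * (-0.057) = -0.057
  c_2 = 0
Equations for k = 0 and k = 1 (AR order 1):
  gamma(0) = phi_1 gamma(1) + c_0
  gamma(1) = phi_1 gamma(0) + c_1
Substituting the second into the first: gamma(0) (1 - phi_1^2) = c_0 + phi_1 c_1, so
  gamma(0) = (c_0 + phi_1 c_1) / (1 - phi_1^2) = (1.027531 + (-0.426)(-0.057)) / (1 - (-0.426)^2) = 1.051813 / 0.818524 = 1.285012.
Therefore gamma(0) = 1.2850 (to 4 decimal places).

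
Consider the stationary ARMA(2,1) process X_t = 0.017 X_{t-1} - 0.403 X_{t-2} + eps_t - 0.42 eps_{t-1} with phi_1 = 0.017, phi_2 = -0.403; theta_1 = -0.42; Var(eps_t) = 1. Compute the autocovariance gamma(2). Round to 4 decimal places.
\gamma(2) = -0.5660

Multiply the model equation by X_{t-k} and take expectations. With theta_0 = psi_0 = 1 and psi_j the MA(infinity) weights, this gives
  gamma(k) - sum_i phi_i gamma(k-i) = c_k,
  c_k = sigma^2 * sum_{j=k..q} theta_j psi_{j-k}   (c_k = 0 for k > q),
using gamma(-m) = gamma(m).
psi-weights needed (psi_j = theta_j + sum_i phi_i psi_{j-i}):
  psi_1 = theta_1 + phi_1 = -0.42 + (0.017) = -0.403
Right-hand sides:
  c_0 = sigma^2 (1 + theta_1 psi_1) = 1 * (1 + (-0.42)(-0.403)) = 1 * 1.16926 = 1.16926
  c_1 = sigma^2 theta_1 = 1 * (-0.42) = -0.42
  c_2 = 0
Equations for k = 0, 1, 2 (AR order 2, c_2 = 0):
  (E0) gamma(0) = phi_1 gamma(1) + phi_2 gamma(2) + c_0
  (E1) gamma(1) = phi_1 gamma(0) + phi_2 gamma(1) + c_1
  (E2) gamma(2) = phi_1 gamma(1) + phi_2 gamma(0)
From (E1): gamma(1) = A gamma(0) + B with
  A = phi_1 / (1 - phi_2) = 0.017 / 1.403 = 0.012117,   B = c_1 / (1 - phi_2) = -0.42 / 1.403 = -0.299359.
Insert (E2) into (E0): gamma(0) (1 - phi_2^2) = phi_1 (1 + phi_2) gamma(1) + c_0.
  phi_1 (1 + phi_2) = (0.017)(0.597) = 0.010149,   1 - phi_2^2 = 0.837591.
Replace gamma(1) by A gamma(0) + B and collect gamma(0):
  gamma(0) [0.837591 - (0.010149)(0.012117)] = (0.010149)(-0.299359) + 1.16926
  gamma(0) * 0.837468 = 1.166222
  gamma(0) = 1.166222 / 0.837468 = 1.392557.
  gamma(1) = A gamma(0) + B = (0.012117)(1.392557) + (-0.299359) = -0.282485.
  gamma(2) = phi_1 gamma(1) + phi_2 gamma(0) = (0.017)(-0.282485) + (-0.403)(1.392557) = -0.566003.
Therefore gamma(2) = -0.5660 (to 4 decimal places).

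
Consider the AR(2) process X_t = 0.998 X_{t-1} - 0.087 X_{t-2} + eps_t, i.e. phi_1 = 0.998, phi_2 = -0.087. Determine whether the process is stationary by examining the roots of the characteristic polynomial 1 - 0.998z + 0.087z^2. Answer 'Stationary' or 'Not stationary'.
\text{Stationary}

The AR(p) characteristic polynomial is P(z) = 1 - 0.998z + 0.087z^2.
Stationarity requires all roots to lie outside the unit circle, i.e. |z| > 1 for every root.
Set 1 + (-0.998) z + (0.087) z^2 = 0, i.e. a z^2 + b z + c = 0 with a = 0.087, b = -0.998, c = 1.
Discriminant D = b^2 - 4ac = (-0.998)^2 - 4*(0.087)*1 = 0.996004 - (0.348) = 0.648004.
D >= 0, so the roots are real: z = (-b +/- sqrt(D)) / (2a) = (0.998 +/- 0.804987) / (0.174).
  z_1 = (0.998 + 0.804987) / (0.174) = 10.362,   |z_1| = 10.362.
  z_2 = (0.998 - 0.804987) / (0.174) = 1.1093,   |z_2| = 1.1093.
Moduli of all roots: 10.3620, 1.1093.
All moduli strictly greater than 1? Yes.
Verdict: Stationary.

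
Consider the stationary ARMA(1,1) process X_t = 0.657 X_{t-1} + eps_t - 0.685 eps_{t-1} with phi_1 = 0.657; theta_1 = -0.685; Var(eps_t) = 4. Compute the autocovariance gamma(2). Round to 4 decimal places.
\gamma(2) = -0.0712

Multiply the model equation by X_{t-k} and take expectations. With theta_0 = psi_0 = 1 and psi_j the MA(infinity) weights, this gives
  gamma(k) - sum_i phi_i gamma(k-i) = c_k,
  c_k = sigma^2 * sum_{j=k..q} theta_j psi_{j-k}   (c_k = 0 for k > q),
using gamma(-m) = gamma(m).
psi-weights needed (psi_j = theta_j + sum_i phi_i psi_{j-i}):
  psi_1 = theta_1 + phi_1 = -0.685 + (0.657) = -0.028
Right-hand sides:
  c_0 = sigma^2 (1 + theta_1 psi_1) = 4 * (1 + (-0.685)(-0.028)) = 4 * 1.01918 = 4.07672
  c_1 = sigma^2 theta_1 = 4 * (-0.685) = -2.74
  c_2 = 0
Equations for k = 0 and k = 1 (AR order 1):
  gamma(0) = phi_1 gamma(1) + c_0
  gamma(1) = phi_1 gamma(0) + c_1
Substituting the second into the first: gamma(0) (1 - phi_1^2) = c_0 + phi_1 c_1, so
  gamma(0) = (c_0 + phi_1 c_1) / (1 - phi_1^2) = (4.07672 + (0.657)(-2.74)) / (1 - (0.657)^2) = 2.27654 / 0.568351 = 4.005518.
  gamma(1) = phi_1 gamma(0) + c_1 = (0.657)(4.005518) + (-2.74) = -0.108375.
For k = 2 (> q): gamma(2) = phi_1 gamma(1) = (0.657)(-0.108375) = -0.071202.
Therefore gamma(2) = -0.0712 (to 4 decimal places).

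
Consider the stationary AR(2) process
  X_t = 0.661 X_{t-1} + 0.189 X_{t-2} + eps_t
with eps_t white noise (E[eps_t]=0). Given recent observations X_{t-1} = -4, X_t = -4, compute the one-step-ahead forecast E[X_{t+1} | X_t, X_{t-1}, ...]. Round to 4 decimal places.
E[X_{t+1} \mid \mathcal F_t] = -3.4000

For an AR(p) model X_t = c + sum_i phi_i X_{t-i} + eps_t, the
one-step-ahead conditional mean is
  E[X_{t+1} | X_t, ...] = c + sum_i phi_i X_{t+1-i}.
Substitute known values:
  E[X_{t+1} | ...] = (0.661) * (-4) + (0.189) * (-4)
                   = -3.4000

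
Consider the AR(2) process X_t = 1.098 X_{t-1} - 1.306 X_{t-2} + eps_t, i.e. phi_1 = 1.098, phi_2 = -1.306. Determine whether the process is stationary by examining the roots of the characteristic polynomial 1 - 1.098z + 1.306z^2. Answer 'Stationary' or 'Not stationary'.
\text{Not stationary}

The AR(p) characteristic polynomial is P(z) = 1 - 1.098z + 1.306z^2.
Stationarity requires all roots to lie outside the unit circle, i.e. |z| > 1 for every root.
Set 1 + (-1.098) z + (1.306) z^2 = 0, i.e. a z^2 + b z + c = 0 with a = 1.306, b = -1.098, c = 1.
Discriminant D = b^2 - 4ac = (-1.098)^2 - 4*(1.306)*1 = 1.205604 - (5.224) = -4.018396.
D < 0, so the roots are the complex-conjugate pair z = (-b +/- i sqrt(-D)) / (2a) = 0.4204 +/- 0.7675i.
For a conjugate pair |z|^2 = z * conj(z) = (product of roots) = c/a = 1/(1.306) = 0.765697, so |z| = sqrt(0.765697) = 0.875 for both roots.
Moduli of all roots: 0.8750, 0.8750.
All moduli strictly greater than 1? No.
Verdict: Not stationary.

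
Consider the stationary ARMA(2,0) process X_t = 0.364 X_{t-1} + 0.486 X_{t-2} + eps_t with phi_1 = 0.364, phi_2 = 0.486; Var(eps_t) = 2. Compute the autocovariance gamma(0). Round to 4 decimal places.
\gamma(0) = 5.2528

Multiply the model equation by X_{t-k} and take expectations. With theta_0 = psi_0 = 1 and psi_j the MA(infinity) weights, this gives
  gamma(k) - sum_i phi_i gamma(k-i) = c_k,
  c_k = sigma^2 * sum_{j=k..q} theta_j psi_{j-k}   (c_k = 0 for k > q),
using gamma(-m) = gamma(m).
Pure AR (q = 0): c_0 = sigma^2 = 2, c_k = 0 for k >= 1.
Equations for k = 0, 1, 2 (AR order 2, c_2 = 0):
  (E0) gamma(0) = phi_1 gamma(1) + phi_2 gamma(2) + c_0
  (E1) gamma(1) = phi_1 gamma(0) + phi_2 gamma(1) + c_1
  (E2) gamma(2) = phi_1 gamma(1) + phi_2 gamma(0)
From (E1): gamma(1) = A gamma(0) + B with
  A = phi_1 / (1 - phi_2) = 0.364 / 0.514 = 0.708171,   B = c_1 / (1 - phi_2) = 0 / 0.514 = 0.
Insert (E2) into (E0): gamma(0) (1 - phi_2^2) = phi_1 (1 + phi_2) gamma(1) + c_0.
  phi_1 (1 + phi_2) = (0.364)(1.486) = 0.540904,   1 - phi_2^2 = 0.763804.
Replace gamma(1) by A gamma(0) + B and collect gamma(0):
  gamma(0) [0.763804 - (0.540904)(0.708171)] = c_0 = 2
  gamma(0) * 0.380751 = 2
  gamma(0) = 2 / 0.380751 = 5.252772.
Therefore gamma(0) = 5.2528 (to 4 decimal places).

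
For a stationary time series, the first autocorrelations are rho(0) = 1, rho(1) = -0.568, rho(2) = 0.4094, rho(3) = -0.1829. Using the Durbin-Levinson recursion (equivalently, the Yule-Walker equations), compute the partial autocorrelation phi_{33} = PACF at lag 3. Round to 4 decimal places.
\phi_{33} = 0.1390

The PACF at lag k is phi_{kk}, the last component of the solution
to the Yule-Walker system G_k phi = r_k where
  (G_k)_{ij} = rho(|i - j|), (r_k)_i = rho(i), i,j = 1..k.
Equivalently, Durbin-Levinson gives phi_{kk} iteratively:
  phi_{11} = rho(1)
  phi_{kk} = [rho(k) - sum_{j=1..k-1} phi_{k-1,j} rho(k-j)]
            / [1 - sum_{j=1..k-1} phi_{k-1,j} rho(j)],
  phi_{k,j} = phi_{k-1,j} - phi_{kk} phi_{k-1,k-j},  j = 1..k-1.
Step k = 1:
  phi_11 = rho(1) = -0.568.
Step k = 2:
  phi_22 = [rho(2) - phi_11 rho(1)] / [1 - phi_11 rho(1)] = [0.4094 - (-0.568)(-0.568)] / [1 - (-0.568)(-0.568)]
         = 0.086776 / 0.677376 = 0.128106.
  Update: phi_21 = phi_11 - phi_22 phi_11 = -0.568 - (0.128106)(-0.568) = -0.495236.
Step k = 3:
  phi_33 = [rho(3) - phi_21 rho(2) - phi_22 rho(1)] / [1 - phi_21 rho(1) - phi_22 rho(2)]
    numerator   = -0.1829 - (-0.495236)(0.4094) - (0.128106)(-0.568) = 0.09261378
    denominator = 1 - (-0.495236)(-0.568) - (0.128106)(0.4094) = 0.66625946
  phi_33 = 0.09261378 / 0.66625946 = 0.139.
Therefore phi_{33} = 0.1390.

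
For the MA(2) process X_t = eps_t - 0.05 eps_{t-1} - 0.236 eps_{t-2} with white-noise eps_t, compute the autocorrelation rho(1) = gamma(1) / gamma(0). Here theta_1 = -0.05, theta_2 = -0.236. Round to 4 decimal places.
\rho(1) = -0.0361

For an MA(q) process with theta_0 = 1, the autocovariance is
  gamma(k) = sigma^2 * sum_{i=0..q-k} theta_i * theta_{i+k},
and rho(k) = gamma(k) / gamma(0). Sigma^2 cancels.
  numerator   = (1)*(-0.05) + (-0.05)*(-0.236) = -0.0382.
  denominator = (1)^2 + (-0.05)^2 + (-0.236)^2 = 1.058196.
  rho(1) = -0.0382 / 1.058196 = -0.0361.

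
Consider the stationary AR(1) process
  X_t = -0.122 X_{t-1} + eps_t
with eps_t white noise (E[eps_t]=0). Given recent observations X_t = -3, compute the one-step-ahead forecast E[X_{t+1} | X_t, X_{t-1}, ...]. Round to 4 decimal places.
E[X_{t+1} \mid \mathcal F_t] = 0.3660

For an AR(p) model X_t = c + sum_i phi_i X_{t-i} + eps_t, the
one-step-ahead conditional mean is
  E[X_{t+1} | X_t, ...] = c + sum_i phi_i X_{t+1-i}.
Substitute known values:
  E[X_{t+1} | ...] = (-0.122) * (-3)
                   = 0.3660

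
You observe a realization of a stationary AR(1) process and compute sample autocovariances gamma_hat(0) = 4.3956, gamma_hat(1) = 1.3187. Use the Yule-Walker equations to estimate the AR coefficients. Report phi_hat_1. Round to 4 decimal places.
\hat\phi_{1} = 0.3000

The Yule-Walker equations for an AR(p) process read, in matrix form,
  Gamma_p phi = r_p,   with   (Gamma_p)_{ij} = gamma(|i - j|),
                       (r_p)_i = gamma(i),   i,j = 1..p.
Substitute the sample gammas (Toeplitz matrix and right-hand side of size 1):
  Gamma_p = [[4.3956]]
  r_p     = [1.3187]
With p = 1 this is the single equation gamma(0) phi_1 = gamma(1):
  phi_hat_1 = gamma(1) / gamma(0) = 1.3187 / 4.3956 = 0.3000.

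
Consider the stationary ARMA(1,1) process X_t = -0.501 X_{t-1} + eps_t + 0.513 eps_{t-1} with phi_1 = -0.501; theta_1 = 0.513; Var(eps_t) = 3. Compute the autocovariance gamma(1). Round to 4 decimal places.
\gamma(1) = 0.0357

Multiply the model equation by X_{t-k} and take expectations. With theta_0 = psi_0 = 1 and psi_j the MA(infinity) weights, this gives
  gamma(k) - sum_i phi_i gamma(k-i) = c_k,
  c_k = sigma^2 * sum_{j=k..q} theta_j psi_{j-k}   (c_k = 0 for k > q),
using gamma(-m) = gamma(m).
psi-weights needed (psi_j = theta_j + sum_i phi_i psi_{j-i}):
  psi_1 = theta_1 + phi_1 = 0.513 + (-0.501) = 0.012
Right-hand sides:
  c_0 = sigma^2 (1 + theta_1 psi_1) = 3 * (1 + (0.513)(0.012)) = 3 * 1.006156 = 3.018468
  c_1 = sigma^2 theta_1 = 3 * (0.513) = 1.539
  c_2 = 0
Equations for k = 0 and k = 1 (AR order 1):
  gamma(0) = phi_1 gamma(1) + c_0
  gamma(1) = phi_1 gamma(0) + c_1
Substituting the second into the first: gamma(0) (1 - phi_1^2) = c_0 + phi_1 c_1, so
  gamma(0) = (c_0 + phi_1 c_1) / (1 - phi_1^2) = (3.018468 + (-0.501)(1.539)) / (1 - (-0.501)^2) = 2.247429 / 0.748999 = 3.000577.
  gamma(1) = phi_1 gamma(0) + c_1 = (-0.501)(3.000577) + (1.539) = 0.035711.
Therefore gamma(1) = 0.0357 (to 4 decimal places).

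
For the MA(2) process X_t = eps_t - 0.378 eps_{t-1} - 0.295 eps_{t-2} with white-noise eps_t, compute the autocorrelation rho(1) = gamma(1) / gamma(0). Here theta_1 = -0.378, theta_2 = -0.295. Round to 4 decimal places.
\rho(1) = -0.2167

For an MA(q) process with theta_0 = 1, the autocovariance is
  gamma(k) = sigma^2 * sum_{i=0..q-k} theta_i * theta_{i+k},
and rho(k) = gamma(k) / gamma(0). Sigma^2 cancels.
  numerator   = (1)*(-0.378) + (-0.378)*(-0.295) = -0.26649.
  denominator = (1)^2 + (-0.378)^2 + (-0.295)^2 = 1.229909.
  rho(1) = -0.26649 / 1.229909 = -0.2167.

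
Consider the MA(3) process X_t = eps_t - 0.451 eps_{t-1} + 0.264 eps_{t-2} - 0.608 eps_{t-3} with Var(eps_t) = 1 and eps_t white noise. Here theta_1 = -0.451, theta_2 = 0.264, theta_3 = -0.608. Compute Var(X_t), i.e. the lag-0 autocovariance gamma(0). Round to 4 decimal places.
\gamma(0) = 1.6428

For an MA(q) process X_t = eps_t + sum_i theta_i eps_{t-i} with
Var(eps_t) = sigma^2, the variance is
  gamma(0) = sigma^2 * (1 + sum_i theta_i^2).
  sum_i theta_i^2 = (-0.451)^2 + (0.264)^2 + (-0.608)^2 = 0.203401 + 0.069696 + 0.369664 = 0.642761.
  gamma(0) = 1 * (1 + 0.642761) = 1 * 1.642761 = 1.642761, which rounds to 1.6428.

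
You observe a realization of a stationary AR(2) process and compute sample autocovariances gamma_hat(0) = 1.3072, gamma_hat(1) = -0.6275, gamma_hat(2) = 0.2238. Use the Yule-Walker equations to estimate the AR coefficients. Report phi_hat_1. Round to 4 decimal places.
\hat\phi_{1} = -0.5170

The Yule-Walker equations for an AR(p) process read, in matrix form,
  Gamma_p phi = r_p,   with   (Gamma_p)_{ij} = gamma(|i - j|),
                       (r_p)_i = gamma(i),   i,j = 1..p.
Substitute the sample gammas (Toeplitz matrix and right-hand side of size 2):
  Gamma_p = [[1.3072, -0.6275], [-0.6275, 1.3072]]
  r_p     = [-0.6275, 0.2238]
Written out:
  1.3072 phi_1 - 0.6275 phi_2 = -0.6275
  -0.6275 phi_1 + 1.3072 phi_2 = 0.2238
Solve by Cramer's rule:
  det = gamma(0)^2 - gamma(1)^2 = (1.3072)^2 - (-0.6275)^2 = 1.70877184 - 0.39375625 = 1.31501559
  phi_hat_1 = [gamma(1) gamma(0) - gamma(1) gamma(2)] / det = [(-0.6275)(1.3072) - (-0.6275)(0.2238)] / 1.31501559 = -0.6798335 / 1.31501559 = -0.517
  phi_hat_2 = [gamma(0) gamma(2) - gamma(1)^2] / det = [(1.3072)(0.2238) - (-0.6275)^2] / 1.31501559 = -0.10120489 / 1.31501559 = -0.077
So phi_hat = [-0.5170, -0.0770].
Therefore phi_hat_1 = -0.5170.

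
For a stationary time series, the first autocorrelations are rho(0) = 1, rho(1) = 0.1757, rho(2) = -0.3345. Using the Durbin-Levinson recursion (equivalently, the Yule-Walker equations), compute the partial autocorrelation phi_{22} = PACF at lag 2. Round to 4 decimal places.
\phi_{22} = -0.3770

The PACF at lag k is phi_{kk}, the last component of the solution
to the Yule-Walker system G_k phi = r_k where
  (G_k)_{ij} = rho(|i - j|), (r_k)_i = rho(i), i,j = 1..k.
Equivalently, Durbin-Levinson gives phi_{kk} iteratively:
  phi_{11} = rho(1)
  phi_{kk} = [rho(k) - sum_{j=1..k-1} phi_{k-1,j} rho(k-j)]
            / [1 - sum_{j=1..k-1} phi_{k-1,j} rho(j)],
  phi_{k,j} = phi_{k-1,j} - phi_{kk} phi_{k-1,k-j},  j = 1..k-1.
Step k = 1:
  phi_11 = rho(1) = 0.1757.
Step k = 2:
  phi_22 = [rho(2) - phi_11 rho(1)] / [1 - phi_11 rho(1)] = [-0.3345 - (0.1757)(0.1757)] / [1 - (0.1757)(0.1757)]
         = -0.36537049 / 0.96912951 = -0.377.
Therefore phi_{22} = -0.3770.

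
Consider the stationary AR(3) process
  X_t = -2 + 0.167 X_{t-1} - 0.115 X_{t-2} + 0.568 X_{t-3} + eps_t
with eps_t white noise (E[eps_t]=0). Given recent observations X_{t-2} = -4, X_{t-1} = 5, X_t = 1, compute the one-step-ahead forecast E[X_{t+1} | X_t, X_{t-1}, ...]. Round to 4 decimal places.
E[X_{t+1} \mid \mathcal F_t] = -4.6800

For an AR(p) model X_t = c + sum_i phi_i X_{t-i} + eps_t, the
one-step-ahead conditional mean is
  E[X_{t+1} | X_t, ...] = c + sum_i phi_i X_{t+1-i}.
Substitute known values:
  E[X_{t+1} | ...] = -2 + (0.167) * (1) + (-0.115) * (5) + (0.568) * (-4)
                   = -4.6800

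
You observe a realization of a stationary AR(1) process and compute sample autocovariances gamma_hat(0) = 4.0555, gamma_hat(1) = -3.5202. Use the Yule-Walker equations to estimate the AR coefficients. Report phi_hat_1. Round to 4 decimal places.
\hat\phi_{1} = -0.8680

The Yule-Walker equations for an AR(p) process read, in matrix form,
  Gamma_p phi = r_p,   with   (Gamma_p)_{ij} = gamma(|i - j|),
                       (r_p)_i = gamma(i),   i,j = 1..p.
Substitute the sample gammas (Toeplitz matrix and right-hand side of size 1):
  Gamma_p = [[4.0555]]
  r_p     = [-3.5202]
With p = 1 this is the single equation gamma(0) phi_1 = gamma(1):
  phi_hat_1 = gamma(1) / gamma(0) = -3.5202 / 4.0555 = -0.8680.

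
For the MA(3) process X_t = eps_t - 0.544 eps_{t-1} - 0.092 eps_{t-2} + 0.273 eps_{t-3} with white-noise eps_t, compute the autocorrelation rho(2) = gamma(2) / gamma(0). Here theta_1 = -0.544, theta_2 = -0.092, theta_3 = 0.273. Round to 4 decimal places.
\rho(2) = -0.1744

For an MA(q) process with theta_0 = 1, the autocovariance is
  gamma(k) = sigma^2 * sum_{i=0..q-k} theta_i * theta_{i+k},
and rho(k) = gamma(k) / gamma(0). Sigma^2 cancels.
  numerator   = (1)*(-0.092) + (-0.544)*(0.273) = -0.240512.
  denominator = (1)^2 + (-0.544)^2 + (-0.092)^2 + (0.273)^2 = 1.378929.
  rho(2) = -0.240512 / 1.378929 = -0.1744.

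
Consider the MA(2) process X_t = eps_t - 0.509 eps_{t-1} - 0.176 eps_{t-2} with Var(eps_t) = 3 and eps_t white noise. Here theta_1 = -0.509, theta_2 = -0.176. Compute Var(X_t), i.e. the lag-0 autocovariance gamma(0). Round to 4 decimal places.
\gamma(0) = 3.8702

For an MA(q) process X_t = eps_t + sum_i theta_i eps_{t-i} with
Var(eps_t) = sigma^2, the variance is
  gamma(0) = sigma^2 * (1 + sum_i theta_i^2).
  sum_i theta_i^2 = (-0.509)^2 + (-0.176)^2 = 0.259081 + 0.030976 = 0.290057.
  gamma(0) = 3 * (1 + 0.290057) = 3 * 1.290057 = 3.870171, which rounds to 3.8702.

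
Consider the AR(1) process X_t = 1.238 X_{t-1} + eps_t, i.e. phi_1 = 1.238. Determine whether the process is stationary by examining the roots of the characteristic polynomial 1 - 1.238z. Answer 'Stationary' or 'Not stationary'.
\text{Not stationary}

The AR(p) characteristic polynomial is P(z) = 1 - 1.238z.
Stationarity requires all roots to lie outside the unit circle, i.e. |z| > 1 for every root.
This is linear in z: 1 + (-1.238) z = 0  =>  z = -1/(-1.238) = 0.807754,  |z| = 0.807754.
Moduli of all roots: 0.8078.
All moduli strictly greater than 1? No.
Verdict: Not stationary.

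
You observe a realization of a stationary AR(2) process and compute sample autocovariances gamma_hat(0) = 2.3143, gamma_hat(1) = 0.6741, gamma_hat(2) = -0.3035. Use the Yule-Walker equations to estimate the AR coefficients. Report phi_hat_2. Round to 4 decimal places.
\hat\phi_{2} = -0.2360

The Yule-Walker equations for an AR(p) process read, in matrix form,
  Gamma_p phi = r_p,   with   (Gamma_p)_{ij} = gamma(|i - j|),
                       (r_p)_i = gamma(i),   i,j = 1..p.
Substitute the sample gammas (Toeplitz matrix and right-hand side of size 2):
  Gamma_p = [[2.3143, 0.6741], [0.6741, 2.3143]]
  r_p     = [0.6741, -0.3035]
Written out:
  2.3143 phi_1 + 0.6741 phi_2 = 0.6741
  0.6741 phi_1 + 2.3143 phi_2 = -0.3035
Solve by Cramer's rule:
  det = gamma(0)^2 - gamma(1)^2 = (2.3143)^2 - (0.6741)^2 = 5.35598449 - 0.45441081 = 4.90157368
  phi_hat_1 = [gamma(1) gamma(0) - gamma(1) gamma(2)] / det = [(0.6741)(2.3143) - (0.6741)(-0.3035)] / 4.90157368 = 1.76465898 / 4.90157368 = 0.36
  phi_hat_2 = [gamma(0) gamma(2) - gamma(1)^2] / det = [(2.3143)(-0.3035) - (0.6741)^2] / 4.90157368 = -1.15680086 / 4.90157368 = -0.236
So phi_hat = [0.3600, -0.2360].
Therefore phi_hat_2 = -0.2360.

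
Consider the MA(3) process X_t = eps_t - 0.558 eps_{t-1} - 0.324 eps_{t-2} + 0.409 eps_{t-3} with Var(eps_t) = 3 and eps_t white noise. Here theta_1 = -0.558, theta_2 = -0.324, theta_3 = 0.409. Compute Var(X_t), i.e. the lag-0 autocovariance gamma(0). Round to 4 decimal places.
\gamma(0) = 4.7509

For an MA(q) process X_t = eps_t + sum_i theta_i eps_{t-i} with
Var(eps_t) = sigma^2, the variance is
  gamma(0) = sigma^2 * (1 + sum_i theta_i^2).
  sum_i theta_i^2 = (-0.558)^2 + (-0.324)^2 + (0.409)^2 = 0.311364 + 0.104976 + 0.167281 = 0.583621.
  gamma(0) = 3 * (1 + 0.583621) = 3 * 1.583621 = 4.750863, which rounds to 4.7509.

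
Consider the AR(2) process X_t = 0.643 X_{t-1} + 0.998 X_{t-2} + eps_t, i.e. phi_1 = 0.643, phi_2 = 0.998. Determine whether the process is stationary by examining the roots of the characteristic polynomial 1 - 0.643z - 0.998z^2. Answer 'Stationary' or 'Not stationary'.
\text{Not stationary}

The AR(p) characteristic polynomial is P(z) = 1 - 0.643z - 0.998z^2.
Stationarity requires all roots to lie outside the unit circle, i.e. |z| > 1 for every root.
Set 1 + (-0.643) z + (-0.998) z^2 = 0, i.e. a z^2 + b z + c = 0 with a = -0.998, b = -0.643, c = 1.
Discriminant D = b^2 - 4ac = (-0.643)^2 - 4*(-0.998)*1 = 0.413449 - (-3.992) = 4.405449.
D >= 0, so the roots are real: z = (-b +/- sqrt(D)) / (2a) = (0.643 +/- 2.098916) / (-1.996).
  z_1 = (0.643 + 2.098916) / (-1.996) = -1.3737,   |z_1| = 1.3737.
  z_2 = (0.643 - 2.098916) / (-1.996) = 0.7294,   |z_2| = 0.7294.
Moduli of all roots: 1.3737, 0.7294.
All moduli strictly greater than 1? No.
Verdict: Not stationary.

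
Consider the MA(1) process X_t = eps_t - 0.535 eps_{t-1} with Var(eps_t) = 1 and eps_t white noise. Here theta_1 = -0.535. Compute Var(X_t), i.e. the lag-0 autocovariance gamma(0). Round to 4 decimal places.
\gamma(0) = 1.2862

For an MA(q) process X_t = eps_t + sum_i theta_i eps_{t-i} with
Var(eps_t) = sigma^2, the variance is
  gamma(0) = sigma^2 * (1 + sum_i theta_i^2).
  sum_i theta_i^2 = (-0.535)^2 = 0.286225.
  gamma(0) = 1 * (1 + 0.286225) = 1 * 1.286225 = 1.286225, which rounds to 1.2862.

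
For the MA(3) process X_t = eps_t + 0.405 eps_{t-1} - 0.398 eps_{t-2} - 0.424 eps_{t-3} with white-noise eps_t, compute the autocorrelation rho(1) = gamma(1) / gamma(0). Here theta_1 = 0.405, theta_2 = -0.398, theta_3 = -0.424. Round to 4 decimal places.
\rho(1) = 0.2746

For an MA(q) process with theta_0 = 1, the autocovariance is
  gamma(k) = sigma^2 * sum_{i=0..q-k} theta_i * theta_{i+k},
and rho(k) = gamma(k) / gamma(0). Sigma^2 cancels.
  numerator   = (1)*(0.405) + (0.405)*(-0.398) + (-0.398)*(-0.424) = 0.412562.
  denominator = (1)^2 + (0.405)^2 + (-0.398)^2 + (-0.424)^2 = 1.502205.
  rho(1) = 0.412562 / 1.502205 = 0.2746.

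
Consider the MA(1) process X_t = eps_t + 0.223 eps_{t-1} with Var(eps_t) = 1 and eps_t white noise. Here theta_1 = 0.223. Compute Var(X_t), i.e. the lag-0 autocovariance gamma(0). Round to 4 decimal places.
\gamma(0) = 1.0497

For an MA(q) process X_t = eps_t + sum_i theta_i eps_{t-i} with
Var(eps_t) = sigma^2, the variance is
  gamma(0) = sigma^2 * (1 + sum_i theta_i^2).
  sum_i theta_i^2 = (0.223)^2 = 0.049729.
  gamma(0) = 1 * (1 + 0.049729) = 1 * 1.049729 = 1.049729, which rounds to 1.0497.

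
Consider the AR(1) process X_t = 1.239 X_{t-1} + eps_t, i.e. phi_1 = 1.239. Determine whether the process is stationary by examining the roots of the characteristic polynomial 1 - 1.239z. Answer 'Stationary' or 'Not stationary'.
\text{Not stationary}

The AR(p) characteristic polynomial is P(z) = 1 - 1.239z.
Stationarity requires all roots to lie outside the unit circle, i.e. |z| > 1 for every root.
This is linear in z: 1 + (-1.239) z = 0  =>  z = -1/(-1.239) = 0.807103,  |z| = 0.807103.
Moduli of all roots: 0.8071.
All moduli strictly greater than 1? No.
Verdict: Not stationary.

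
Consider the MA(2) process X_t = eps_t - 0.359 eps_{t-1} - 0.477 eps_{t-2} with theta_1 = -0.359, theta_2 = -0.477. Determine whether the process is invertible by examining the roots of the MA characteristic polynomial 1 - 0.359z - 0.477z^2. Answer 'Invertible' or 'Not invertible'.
\text{Invertible}

The MA(q) characteristic polynomial is P(z) = 1 - 0.359z - 0.477z^2.
Invertibility requires all roots to lie outside the unit circle, i.e. |z| > 1 for every root.
Set 1 + (-0.359) z + (-0.477) z^2 = 0, i.e. a z^2 + b z + c = 0 with a = -0.477, b = -0.359, c = 1.
Discriminant D = b^2 - 4ac = (-0.359)^2 - 4*(-0.477)*1 = 0.128881 - (-1.908) = 2.036881.
D >= 0, so the roots are real: z = (-b +/- sqrt(D)) / (2a) = (0.359 +/- 1.427193) / (-0.954).
  z_1 = (0.359 + 1.427193) / (-0.954) = -1.8723,   |z_1| = 1.8723.
  z_2 = (0.359 - 1.427193) / (-0.954) = 1.1197,   |z_2| = 1.1197.
Moduli of all roots: 1.8723, 1.1197.
All moduli strictly greater than 1? Yes.
Verdict: Invertible.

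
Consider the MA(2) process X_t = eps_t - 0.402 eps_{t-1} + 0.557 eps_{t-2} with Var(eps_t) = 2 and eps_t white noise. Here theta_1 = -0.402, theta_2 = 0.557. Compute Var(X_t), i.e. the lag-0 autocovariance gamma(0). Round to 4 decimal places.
\gamma(0) = 2.9437

For an MA(q) process X_t = eps_t + sum_i theta_i eps_{t-i} with
Var(eps_t) = sigma^2, the variance is
  gamma(0) = sigma^2 * (1 + sum_i theta_i^2).
  sum_i theta_i^2 = (-0.402)^2 + (0.557)^2 = 0.161604 + 0.310249 = 0.471853.
  gamma(0) = 2 * (1 + 0.471853) = 2 * 1.471853 = 2.943706, which rounds to 2.9437.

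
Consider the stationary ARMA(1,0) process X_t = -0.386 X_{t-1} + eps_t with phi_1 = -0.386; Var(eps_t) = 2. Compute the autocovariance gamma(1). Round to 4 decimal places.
\gamma(1) = -0.9072

Multiply the model equation by X_{t-k} and take expectations. With theta_0 = psi_0 = 1 and psi_j the MA(infinity) weights, this gives
  gamma(k) - sum_i phi_i gamma(k-i) = c_k,
  c_k = sigma^2 * sum_{j=k..q} theta_j psi_{j-k}   (c_k = 0 for k > q),
using gamma(-m) = gamma(m).
Pure AR (q = 0): c_0 = sigma^2 = 2, c_k = 0 for k >= 1.
Equations for k = 0 and k = 1 (AR order 1):
  gamma(0) = phi_1 gamma(1) + c_0
  gamma(1) = phi_1 gamma(0) + c_1
Substituting the second into the first: gamma(0) (1 - phi_1^2) = c_0 + phi_1 c_1, so
  gamma(0) = c_0 / (1 - phi_1^2) = 2 / (1 - (-0.386)^2) = 2 / 0.851004 = 2.350165.
  gamma(1) = phi_1 gamma(0) = (-0.386)(2.350165) = -0.907164.
Therefore gamma(1) = -0.9072 (to 4 decimal places).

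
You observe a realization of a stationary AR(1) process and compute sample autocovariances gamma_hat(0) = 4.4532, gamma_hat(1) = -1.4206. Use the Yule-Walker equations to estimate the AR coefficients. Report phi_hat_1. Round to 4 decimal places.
\hat\phi_{1} = -0.3190

The Yule-Walker equations for an AR(p) process read, in matrix form,
  Gamma_p phi = r_p,   with   (Gamma_p)_{ij} = gamma(|i - j|),
                       (r_p)_i = gamma(i),   i,j = 1..p.
Substitute the sample gammas (Toeplitz matrix and right-hand side of size 1):
  Gamma_p = [[4.4532]]
  r_p     = [-1.4206]
With p = 1 this is the single equation gamma(0) phi_1 = gamma(1):
  phi_hat_1 = gamma(1) / gamma(0) = -1.4206 / 4.4532 = -0.3190.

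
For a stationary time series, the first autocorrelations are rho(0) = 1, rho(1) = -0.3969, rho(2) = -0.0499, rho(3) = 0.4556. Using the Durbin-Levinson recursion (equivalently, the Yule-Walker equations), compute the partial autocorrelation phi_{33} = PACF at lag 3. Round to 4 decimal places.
\phi_{33} = 0.4210

The PACF at lag k is phi_{kk}, the last component of the solution
to the Yule-Walker system G_k phi = r_k where
  (G_k)_{ij} = rho(|i - j|), (r_k)_i = rho(i), i,j = 1..k.
Equivalently, Durbin-Levinson gives phi_{kk} iteratively:
  phi_{11} = rho(1)
  phi_{kk} = [rho(k) - sum_{j=1..k-1} phi_{k-1,j} rho(k-j)]
            / [1 - sum_{j=1..k-1} phi_{k-1,j} rho(j)],
  phi_{k,j} = phi_{k-1,j} - phi_{kk} phi_{k-1,k-j},  j = 1..k-1.
Step k = 1:
  phi_11 = rho(1) = -0.3969.
Step k = 2:
  phi_22 = [rho(2) - phi_11 rho(1)] / [1 - phi_11 rho(1)] = [-0.0499 - (-0.3969)(-0.3969)] / [1 - (-0.3969)(-0.3969)]
         = -0.20742961 / 0.84247039 = -0.246216.
  Update: phi_21 = phi_11 - phi_22 phi_11 = -0.3969 - (-0.246216)(-0.3969) = -0.494623.
Step k = 3:
  phi_33 = [rho(3) - phi_21 rho(2) - phi_22 rho(1)] / [1 - phi_21 rho(1) - phi_22 rho(2)]
    numerator   = 0.4556 - (-0.494623)(-0.0499) - (-0.246216)(-0.3969) = 0.33319521
    denominator = 1 - (-0.494623)(-0.3969) - (-0.246216)(-0.0499) = 0.79139792
  phi_33 = 0.33319521 / 0.79139792 = 0.421.
Therefore phi_{33} = 0.4210.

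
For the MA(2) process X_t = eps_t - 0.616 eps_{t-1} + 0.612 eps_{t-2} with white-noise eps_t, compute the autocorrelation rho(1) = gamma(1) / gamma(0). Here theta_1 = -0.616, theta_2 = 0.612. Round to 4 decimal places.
\rho(1) = -0.5661

For an MA(q) process with theta_0 = 1, the autocovariance is
  gamma(k) = sigma^2 * sum_{i=0..q-k} theta_i * theta_{i+k},
and rho(k) = gamma(k) / gamma(0). Sigma^2 cancels.
  numerator   = (1)*(-0.616) + (-0.616)*(0.612) = -0.992992.
  denominator = (1)^2 + (-0.616)^2 + (0.612)^2 = 1.754.
  rho(1) = -0.992992 / 1.754 = -0.5661.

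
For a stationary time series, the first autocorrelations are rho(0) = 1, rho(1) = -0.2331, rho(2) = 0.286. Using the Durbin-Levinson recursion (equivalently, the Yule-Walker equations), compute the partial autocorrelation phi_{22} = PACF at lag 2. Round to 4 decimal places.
\phi_{22} = 0.2450

The PACF at lag k is phi_{kk}, the last component of the solution
to the Yule-Walker system G_k phi = r_k where
  (G_k)_{ij} = rho(|i - j|), (r_k)_i = rho(i), i,j = 1..k.
Equivalently, Durbin-Levinson gives phi_{kk} iteratively:
  phi_{11} = rho(1)
  phi_{kk} = [rho(k) - sum_{j=1..k-1} phi_{k-1,j} rho(k-j)]
            / [1 - sum_{j=1..k-1} phi_{k-1,j} rho(j)],
  phi_{k,j} = phi_{k-1,j} - phi_{kk} phi_{k-1,k-j},  j = 1..k-1.
Step k = 1:
  phi_11 = rho(1) = -0.2331.
Step k = 2:
  phi_22 = [rho(2) - phi_11 rho(1)] / [1 - phi_11 rho(1)] = [0.286 - (-0.2331)(-0.2331)] / [1 - (-0.2331)(-0.2331)]
         = 0.23166439 / 0.94566439 = 0.245.
Therefore phi_{22} = 0.2450.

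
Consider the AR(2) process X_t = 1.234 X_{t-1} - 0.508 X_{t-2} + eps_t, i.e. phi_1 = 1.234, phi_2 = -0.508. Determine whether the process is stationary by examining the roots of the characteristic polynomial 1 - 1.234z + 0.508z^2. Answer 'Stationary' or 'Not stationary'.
\text{Stationary}

The AR(p) characteristic polynomial is P(z) = 1 - 1.234z + 0.508z^2.
Stationarity requires all roots to lie outside the unit circle, i.e. |z| > 1 for every root.
Set 1 + (-1.234) z + (0.508) z^2 = 0, i.e. a z^2 + b z + c = 0 with a = 0.508, b = -1.234, c = 1.
Discriminant D = b^2 - 4ac = (-1.234)^2 - 4*(0.508)*1 = 1.522756 - (2.032) = -0.509244.
D < 0, so the roots are the complex-conjugate pair z = (-b +/- i sqrt(-D)) / (2a) = 1.2146 +/- 0.7024i.
For a conjugate pair |z|^2 = z * conj(z) = (product of roots) = c/a = 1/(0.508) = 1.968504, so |z| = sqrt(1.968504) = 1.403 for both roots.
Moduli of all roots: 1.4030, 1.4030.
All moduli strictly greater than 1? Yes.
Verdict: Stationary.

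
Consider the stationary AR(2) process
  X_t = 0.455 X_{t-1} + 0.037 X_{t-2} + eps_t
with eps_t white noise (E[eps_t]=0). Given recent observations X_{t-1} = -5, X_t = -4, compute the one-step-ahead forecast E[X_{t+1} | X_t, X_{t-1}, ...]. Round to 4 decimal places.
E[X_{t+1} \mid \mathcal F_t] = -2.0050

For an AR(p) model X_t = c + sum_i phi_i X_{t-i} + eps_t, the
one-step-ahead conditional mean is
  E[X_{t+1} | X_t, ...] = c + sum_i phi_i X_{t+1-i}.
Substitute known values:
  E[X_{t+1} | ...] = (0.455) * (-4) + (0.037) * (-5)
                   = -2.0050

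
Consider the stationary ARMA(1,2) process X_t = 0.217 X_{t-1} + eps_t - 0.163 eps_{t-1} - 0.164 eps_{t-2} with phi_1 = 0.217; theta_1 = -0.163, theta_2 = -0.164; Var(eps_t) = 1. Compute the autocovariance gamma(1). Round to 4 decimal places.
\gamma(1) = 0.0511

Multiply the model equation by X_{t-k} and take expectations. With theta_0 = psi_0 = 1 and psi_j the MA(infinity) weights, this gives
  gamma(k) - sum_i phi_i gamma(k-i) = c_k,
  c_k = sigma^2 * sum_{j=k..q} theta_j psi_{j-k}   (c_k = 0 for k > q),
using gamma(-m) = gamma(m).
psi-weights needed (psi_j = theta_j + sum_i phi_i psi_{j-i}):
  psi_1 = theta_1 + phi_1 = -0.163 + (0.217) = 0.054
  psi_2 = theta_2 + phi_1 psi_1 = -0.164 + (0.217)(0.054) = -0.152282
Right-hand sides:
  c_0 = sigma^2 (1 + theta_1 psi_1 + theta_2 psi_2) = 1 * (1 + (-0.163)(0.054) + (-0.164)(-0.152282)) = 1 * 1.016172 = 1.016172
  c_1 = sigma^2 (theta_1 + theta_2 psi_1) = 1 * (-0.163 + (-0.164)(0.054)) = -0.171856
  c_2 = sigma^2 theta_2 = 1 * (-0.164) = -0.164
Equations for k = 0 and k = 1 (AR order 1):
  gamma(0) = phi_1 gamma(1) + c_0
  gamma(1) = phi_1 gamma(0) + c_1
Substituting the second into the first: gamma(0) (1 - phi_1^2) = c_0 + phi_1 c_1, so
  gamma(0) = (c_0 + phi_1 c_1) / (1 - phi_1^2) = (1.016172 + (0.217)(-0.171856)) / (1 - (0.217)^2) = 0.978879 / 0.952911 = 1.027252.
  gamma(1) = phi_1 gamma(0) + c_1 = (0.217)(1.027252) + (-0.171856) = 0.051058.
Therefore gamma(1) = 0.0511 (to 4 decimal places).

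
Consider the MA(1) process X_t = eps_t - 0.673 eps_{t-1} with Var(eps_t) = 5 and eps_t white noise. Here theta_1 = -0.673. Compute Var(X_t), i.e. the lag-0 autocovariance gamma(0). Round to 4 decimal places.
\gamma(0) = 7.2646

For an MA(q) process X_t = eps_t + sum_i theta_i eps_{t-i} with
Var(eps_t) = sigma^2, the variance is
  gamma(0) = sigma^2 * (1 + sum_i theta_i^2).
  sum_i theta_i^2 = (-0.673)^2 = 0.452929.
  gamma(0) = 5 * (1 + 0.452929) = 5 * 1.452929 = 7.264645, which rounds to 7.2646.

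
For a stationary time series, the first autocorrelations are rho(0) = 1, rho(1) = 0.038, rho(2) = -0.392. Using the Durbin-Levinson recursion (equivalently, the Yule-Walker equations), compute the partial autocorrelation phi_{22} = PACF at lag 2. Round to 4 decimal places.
\phi_{22} = -0.3940

The PACF at lag k is phi_{kk}, the last component of the solution
to the Yule-Walker system G_k phi = r_k where
  (G_k)_{ij} = rho(|i - j|), (r_k)_i = rho(i), i,j = 1..k.
Equivalently, Durbin-Levinson gives phi_{kk} iteratively:
  phi_{11} = rho(1)
  phi_{kk} = [rho(k) - sum_{j=1..k-1} phi_{k-1,j} rho(k-j)]
            / [1 - sum_{j=1..k-1} phi_{k-1,j} rho(j)],
  phi_{k,j} = phi_{k-1,j} - phi_{kk} phi_{k-1,k-j},  j = 1..k-1.
Step k = 1:
  phi_11 = rho(1) = 0.038.
Step k = 2:
  phi_22 = [rho(2) - phi_11 rho(1)] / [1 - phi_11 rho(1)] = [-0.392 - (0.038)(0.038)] / [1 - (0.038)(0.038)]
         = -0.393444 / 0.998556 = -0.394.
Therefore phi_{22} = -0.3940.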